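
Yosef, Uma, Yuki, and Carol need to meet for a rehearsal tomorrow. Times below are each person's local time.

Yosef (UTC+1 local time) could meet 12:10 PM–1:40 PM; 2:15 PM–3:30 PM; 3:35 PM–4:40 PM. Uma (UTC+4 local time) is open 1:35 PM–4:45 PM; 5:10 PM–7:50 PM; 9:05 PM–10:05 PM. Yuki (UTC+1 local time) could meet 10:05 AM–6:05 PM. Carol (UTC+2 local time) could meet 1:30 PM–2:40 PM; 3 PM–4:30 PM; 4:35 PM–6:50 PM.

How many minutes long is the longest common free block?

Yosef in UTC: 11:10-12:40, 13:15-14:30, 14:35-15:40 (subtract 1h to convert from UTC+1).
Uma in UTC: 09:35-12:45, 13:10-15:50, 17:05-18:05 (subtract 4h to convert from UTC+4).
Yuki in UTC: 09:05-17:05 (subtract 1h to convert from UTC+1).
Carol in UTC: 11:30-12:40, 13:00-14:30, 14:35-16:50 (subtract 2h to convert from UTC+2).
Yosef ∩ Uma: 11:10-12:40, 13:15-14:30, 14:35-15:40.
Yosef ∩ Uma ∩ Yuki: 11:10-12:40, 13:15-14:30, 14:35-15:40.
Yosef ∩ Uma ∩ Yuki ∩ Carol: 11:30-12:40, 13:15-14:30, 14:35-15:40.
Those are the intersection windows.
The longest is 13:15-14:30 at 75 minutes.

75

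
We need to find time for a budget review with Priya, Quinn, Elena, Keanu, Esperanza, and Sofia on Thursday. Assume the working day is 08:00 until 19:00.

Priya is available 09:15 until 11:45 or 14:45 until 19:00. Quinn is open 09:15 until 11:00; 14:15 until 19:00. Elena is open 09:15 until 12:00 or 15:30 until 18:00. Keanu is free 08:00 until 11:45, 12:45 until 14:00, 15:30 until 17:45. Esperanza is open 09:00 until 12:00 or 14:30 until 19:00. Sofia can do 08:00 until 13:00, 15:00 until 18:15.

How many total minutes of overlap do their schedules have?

Priya ∩ Quinn: 09:15-11:00, 14:45-19:00.
Priya ∩ Quinn ∩ Elena: 09:15-11:00, 15:30-18:00.
Priya ∩ Quinn ∩ Elena ∩ Keanu: 09:15-11:00, 15:30-17:45.
Priya ∩ Quinn ∩ Elena ∩ Keanu ∩ Esperanza: 09:15-11:00, 15:30-17:45.
Priya ∩ Quinn ∩ Elena ∩ Keanu ∩ Esperanza ∩ Sofia: 09:15-11:00, 15:30-17:45.
Summing the common windows: 105 + 135 = 240 minutes.

240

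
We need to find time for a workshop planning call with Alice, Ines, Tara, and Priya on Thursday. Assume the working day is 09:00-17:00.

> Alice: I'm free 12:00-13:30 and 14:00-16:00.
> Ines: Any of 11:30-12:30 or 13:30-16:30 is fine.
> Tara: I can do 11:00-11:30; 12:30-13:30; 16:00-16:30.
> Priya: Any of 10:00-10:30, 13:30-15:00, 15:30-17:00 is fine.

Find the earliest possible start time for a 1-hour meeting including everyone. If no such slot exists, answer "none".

none

Alice ∩ Ines: 12:00-12:30, 14:00-16:00.
Alice ∩ Ines ∩ Tara: ∅.
Alice ∩ Ines ∩ Tara ∩ Priya: ∅.
There is no time when everyone is free.
No common window is at least 60 minutes long.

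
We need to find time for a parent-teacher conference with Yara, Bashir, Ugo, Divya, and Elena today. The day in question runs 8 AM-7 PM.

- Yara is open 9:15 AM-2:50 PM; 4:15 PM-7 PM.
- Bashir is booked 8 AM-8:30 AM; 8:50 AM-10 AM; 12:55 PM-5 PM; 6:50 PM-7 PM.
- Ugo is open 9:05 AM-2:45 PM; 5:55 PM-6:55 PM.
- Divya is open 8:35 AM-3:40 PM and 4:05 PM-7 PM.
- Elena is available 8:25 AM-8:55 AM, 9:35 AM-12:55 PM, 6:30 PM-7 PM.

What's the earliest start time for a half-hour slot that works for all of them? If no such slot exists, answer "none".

Yara free: 09:15-14:50, 16:15-19:00.
Bashir free: 08:30-08:50, 10:00-12:55, 17:00-18:50 (invert busy blocks within the working day).
Ugo free: 09:05-14:45, 17:55-18:55.
Divya free: 08:35-15:40, 16:05-19:00.
Elena free: 08:25-08:55, 09:35-12:55, 18:30-19:00.
Yara ∩ Bashir: 10:00-12:55, 17:00-18:50.
Yara ∩ Bashir ∩ Ugo: 10:00-12:55, 17:55-18:50.
Yara ∩ Bashir ∩ Ugo ∩ Divya: 10:00-12:55, 17:55-18:50.
Yara ∩ Bashir ∩ Ugo ∩ Divya ∩ Elena: 10:00-12:55, 18:30-18:50.
The first common window of at least 30 minutes is 10:00-12:55, so the earliest start is 10:00.

10:00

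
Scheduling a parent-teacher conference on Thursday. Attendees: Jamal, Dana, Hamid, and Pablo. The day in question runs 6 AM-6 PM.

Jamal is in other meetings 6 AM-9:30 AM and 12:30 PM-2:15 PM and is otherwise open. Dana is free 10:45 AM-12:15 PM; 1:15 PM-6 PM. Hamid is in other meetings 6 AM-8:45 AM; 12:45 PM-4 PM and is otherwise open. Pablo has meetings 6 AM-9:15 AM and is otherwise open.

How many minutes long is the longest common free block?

120

Jamal free: 09:30-12:30, 14:15-18:00 (invert busy blocks within the working day).
Dana free: 10:45-12:15, 13:15-18:00.
Hamid free: 08:45-12:45, 16:00-18:00 (invert busy blocks within the working day).
Pablo free: 09:15-18:00 (invert busy blocks within the working day).
Jamal ∩ Dana: 10:45-12:15, 14:15-18:00.
Jamal ∩ Dana ∩ Hamid: 10:45-12:15, 16:00-18:00.
Jamal ∩ Dana ∩ Hamid ∩ Pablo: 10:45-12:15, 16:00-18:00.
The longest is 16:00-18:00 at 120 minutes.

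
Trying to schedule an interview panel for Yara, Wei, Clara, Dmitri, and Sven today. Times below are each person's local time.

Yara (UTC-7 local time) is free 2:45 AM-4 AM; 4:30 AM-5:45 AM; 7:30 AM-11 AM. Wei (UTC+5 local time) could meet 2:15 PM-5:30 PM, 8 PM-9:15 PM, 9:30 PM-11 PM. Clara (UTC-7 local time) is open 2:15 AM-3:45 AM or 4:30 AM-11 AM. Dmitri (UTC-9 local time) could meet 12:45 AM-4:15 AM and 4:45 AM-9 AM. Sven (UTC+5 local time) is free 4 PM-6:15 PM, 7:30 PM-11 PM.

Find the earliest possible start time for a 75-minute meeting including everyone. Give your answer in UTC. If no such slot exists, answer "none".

15:00

Yara in UTC: 09:45-11:00, 11:30-12:45, 14:30-18:00 (add 7h to convert from UTC-7).
Wei in UTC: 09:15-12:30, 15:00-16:15, 16:30-18:00 (subtract 5h to convert from UTC+5).
Clara in UTC: 09:15-10:45, 11:30-18:00 (add 7h to convert from UTC-7).
Dmitri in UTC: 09:45-13:15, 13:45-18:00 (add 9h to convert from UTC-9).
Sven in UTC: 11:00-13:15, 14:30-18:00 (subtract 5h to convert from UTC+5).
Yara ∩ Wei: 09:45-11:00, 11:30-12:30, 15:00-16:15, 16:30-18:00.
Yara ∩ Wei ∩ Clara: 09:45-10:45, 11:30-12:30, 15:00-16:15, 16:30-18:00.
Yara ∩ Wei ∩ Clara ∩ Dmitri: 09:45-10:45, 11:30-12:30, 15:00-16:15, 16:30-18:00.
Yara ∩ Wei ∩ Clara ∩ Dmitri ∩ Sven: 11:30-12:30, 15:00-16:15, 16:30-18:00.
So the common availability across everyone is 11:30-12:30, 15:00-16:15, 16:30-18:00.
The first common window of at least 75 minutes is 15:00-16:15, so the earliest start is 15:00.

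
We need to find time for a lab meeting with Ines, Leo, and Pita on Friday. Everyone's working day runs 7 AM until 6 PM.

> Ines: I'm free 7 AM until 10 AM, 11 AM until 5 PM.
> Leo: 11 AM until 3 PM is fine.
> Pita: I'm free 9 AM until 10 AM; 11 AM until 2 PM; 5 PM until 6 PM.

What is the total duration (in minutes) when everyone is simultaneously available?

Ines ∩ Leo: 11:00-15:00.
Ines ∩ Leo ∩ Pita: 11:00-14:00.
Those are the intersection windows.
That's a single block of 180 minutes.

180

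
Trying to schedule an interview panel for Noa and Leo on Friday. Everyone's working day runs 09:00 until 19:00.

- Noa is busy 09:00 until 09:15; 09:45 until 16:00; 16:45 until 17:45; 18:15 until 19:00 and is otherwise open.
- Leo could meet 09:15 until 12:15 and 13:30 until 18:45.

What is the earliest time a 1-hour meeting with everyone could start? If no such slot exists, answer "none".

Noa free: 09:15-09:45, 16:00-16:45, 17:45-18:15 (invert busy blocks within the working day).
Leo free: 09:15-12:15, 13:30-18:45.
Noa ∩ Leo: 09:15-09:45, 16:00-16:45, 17:45-18:15.
No common window is at least 60 minutes long.

none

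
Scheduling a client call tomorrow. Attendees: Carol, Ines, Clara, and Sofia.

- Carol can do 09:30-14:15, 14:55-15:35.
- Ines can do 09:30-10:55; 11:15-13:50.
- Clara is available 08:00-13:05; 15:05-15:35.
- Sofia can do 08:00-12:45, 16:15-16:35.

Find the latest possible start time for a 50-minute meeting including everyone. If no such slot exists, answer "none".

Carol ∩ Ines: 09:30-10:55, 11:15-13:50.
Carol ∩ Ines ∩ Clara: 09:30-10:55, 11:15-13:05.
Carol ∩ Ines ∩ Clara ∩ Sofia: 09:30-10:55, 11:15-12:45.
The last common window of at least 50 minutes is 11:15-12:45; a 50-minute meeting can start as late as 11:55 and still end by 12:45.

11:55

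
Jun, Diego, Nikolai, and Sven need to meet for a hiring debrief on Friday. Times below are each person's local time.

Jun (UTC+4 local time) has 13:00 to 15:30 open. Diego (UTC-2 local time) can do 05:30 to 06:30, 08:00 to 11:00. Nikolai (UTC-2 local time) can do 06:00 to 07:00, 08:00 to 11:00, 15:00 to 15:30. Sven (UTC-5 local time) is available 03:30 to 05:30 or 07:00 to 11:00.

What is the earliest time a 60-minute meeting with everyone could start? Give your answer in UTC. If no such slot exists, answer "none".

none

Jun in UTC: 09:00-11:30 (subtract 4h to convert from UTC+4).
Diego in UTC: 07:30-08:30, 10:00-13:00 (add 2h to convert from UTC-2).
Nikolai in UTC: 08:00-09:00, 10:00-13:00, 17:00-17:30 (add 2h to convert from UTC-2).
Sven in UTC: 08:30-10:30, 12:00-16:00 (add 5h to convert from UTC-5).
Jun ∩ Diego: 10:00-11:30.
Jun ∩ Diego ∩ Nikolai: 10:00-11:30.
Jun ∩ Diego ∩ Nikolai ∩ Sven: 10:00-10:30.
No common window is at least 60 minutes long.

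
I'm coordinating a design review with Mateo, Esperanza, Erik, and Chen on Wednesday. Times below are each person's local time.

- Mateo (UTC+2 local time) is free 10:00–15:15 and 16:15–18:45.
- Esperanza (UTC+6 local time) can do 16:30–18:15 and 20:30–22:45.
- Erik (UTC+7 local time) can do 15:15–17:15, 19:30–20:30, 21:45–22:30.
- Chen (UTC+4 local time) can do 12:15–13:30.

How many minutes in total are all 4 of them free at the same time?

0

Mateo in UTC: 08:00-13:15, 14:15-16:45 (subtract 2h to convert from UTC+2).
Esperanza in UTC: 10:30-12:15, 14:30-16:45 (subtract 6h to convert from UTC+6).
Erik in UTC: 08:15-10:15, 12:30-13:30, 14:45-15:30 (subtract 7h to convert from UTC+7).
Chen in UTC: 08:15-09:30 (subtract 4h to convert from UTC+4).
Mateo ∩ Esperanza: 10:30-12:15, 14:30-16:45.
Mateo ∩ Esperanza ∩ Erik: 14:45-15:30.
Mateo ∩ Esperanza ∩ Erik ∩ Chen: ∅.
There is no time when everyone is free.
There is no common window, so the total is 0 minutes.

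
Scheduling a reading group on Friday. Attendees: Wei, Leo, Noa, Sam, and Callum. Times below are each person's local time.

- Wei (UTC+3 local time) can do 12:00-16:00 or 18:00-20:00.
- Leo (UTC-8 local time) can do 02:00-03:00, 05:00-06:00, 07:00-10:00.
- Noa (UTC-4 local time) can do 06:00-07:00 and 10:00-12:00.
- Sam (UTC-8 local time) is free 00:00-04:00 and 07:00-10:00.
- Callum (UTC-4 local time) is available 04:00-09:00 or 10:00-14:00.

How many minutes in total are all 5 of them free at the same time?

120

Wei in UTC: 09:00-13:00, 15:00-17:00 (subtract 3h to convert from UTC+3).
Leo in UTC: 10:00-11:00, 13:00-14:00, 15:00-18:00 (add 8h to convert from UTC-8).
Noa in UTC: 10:00-11:00, 14:00-16:00 (add 4h to convert from UTC-4).
Sam in UTC: 08:00-12:00, 15:00-18:00 (add 8h to convert from UTC-8).
Callum in UTC: 08:00-13:00, 14:00-18:00 (add 4h to convert from UTC-4).
Wei ∩ Leo: 10:00-11:00, 15:00-17:00.
Wei ∩ Leo ∩ Noa: 10:00-11:00, 15:00-16:00.
Wei ∩ Leo ∩ Noa ∩ Sam: 10:00-11:00, 15:00-16:00.
Wei ∩ Leo ∩ Noa ∩ Sam ∩ Callum: 10:00-11:00, 15:00-16:00.
Summing the common windows: 60 + 60 = 120 minutes.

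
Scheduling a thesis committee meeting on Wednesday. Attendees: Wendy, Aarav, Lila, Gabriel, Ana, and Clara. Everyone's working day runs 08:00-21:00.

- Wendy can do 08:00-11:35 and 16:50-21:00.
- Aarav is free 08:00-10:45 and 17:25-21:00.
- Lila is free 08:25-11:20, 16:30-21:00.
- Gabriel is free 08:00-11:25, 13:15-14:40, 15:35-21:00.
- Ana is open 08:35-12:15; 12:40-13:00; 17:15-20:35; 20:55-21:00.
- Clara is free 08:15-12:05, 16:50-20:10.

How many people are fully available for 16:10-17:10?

1

Gabriel can make the full 16:10-17:10 slot — that's 1.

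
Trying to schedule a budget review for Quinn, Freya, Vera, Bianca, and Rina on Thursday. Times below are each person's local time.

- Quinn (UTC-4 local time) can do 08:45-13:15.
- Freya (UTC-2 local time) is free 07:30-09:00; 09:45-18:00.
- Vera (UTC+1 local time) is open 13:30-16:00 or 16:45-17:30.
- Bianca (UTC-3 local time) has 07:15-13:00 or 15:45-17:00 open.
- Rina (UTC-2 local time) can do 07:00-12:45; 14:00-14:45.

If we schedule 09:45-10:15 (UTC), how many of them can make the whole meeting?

2

Quinn in UTC: 12:45-17:15 (add 4h to convert from UTC-4).
Freya in UTC: 09:30-11:00, 11:45-20:00 (add 2h to convert from UTC-2).
Vera in UTC: 12:30-15:00, 15:45-16:30 (subtract 1h to convert from UTC+1).
Bianca in UTC: 10:15-16:00, 18:45-20:00 (add 3h to convert from UTC-3).
Rina in UTC: 09:00-14:45, 16:00-16:45 (add 2h to convert from UTC-2).
Freya and Rina can make the full 09:45-10:15 slot — that's 2.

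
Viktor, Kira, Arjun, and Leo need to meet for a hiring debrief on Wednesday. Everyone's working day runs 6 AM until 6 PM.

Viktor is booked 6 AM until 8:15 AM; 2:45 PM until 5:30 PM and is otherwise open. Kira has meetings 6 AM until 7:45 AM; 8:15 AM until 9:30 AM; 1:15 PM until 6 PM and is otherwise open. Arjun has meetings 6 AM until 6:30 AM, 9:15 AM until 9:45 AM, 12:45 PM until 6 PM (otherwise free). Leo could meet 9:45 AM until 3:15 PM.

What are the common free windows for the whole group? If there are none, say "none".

09:45-12:45

Viktor free: 08:15-14:45, 17:30-18:00 (invert busy blocks within the working day).
Kira free: 07:45-08:15, 09:30-13:15 (invert busy blocks within the working day).
Arjun free: 06:30-09:15, 09:45-12:45 (invert busy blocks within the working day).
Leo free: 09:45-15:15.
Viktor ∩ Kira: 09:30-13:15.
Viktor ∩ Kira ∩ Arjun: 09:45-12:45.
Viktor ∩ Kira ∩ Arjun ∩ Leo: 09:45-12:45.
Those are the intersection windows.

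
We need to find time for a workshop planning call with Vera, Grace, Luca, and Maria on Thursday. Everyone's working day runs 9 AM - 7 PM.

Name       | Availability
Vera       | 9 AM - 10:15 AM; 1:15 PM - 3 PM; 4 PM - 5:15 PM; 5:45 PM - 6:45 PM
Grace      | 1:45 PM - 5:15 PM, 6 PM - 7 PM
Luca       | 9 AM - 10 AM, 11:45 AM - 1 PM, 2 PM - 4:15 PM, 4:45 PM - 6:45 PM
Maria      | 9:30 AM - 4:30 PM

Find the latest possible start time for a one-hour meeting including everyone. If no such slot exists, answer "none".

Vera ∩ Grace: 13:45-15:00, 16:00-17:15, 18:00-18:45.
Vera ∩ Grace ∩ Luca: 14:00-15:00, 16:00-16:15, 16:45-17:15, 18:00-18:45.
Vera ∩ Grace ∩ Luca ∩ Maria: 14:00-15:00, 16:00-16:15.
The last common window of at least 60 minutes is 14:00-15:00; a 60-minute meeting can start as late as 14:00 and still end by 15:00.

14:00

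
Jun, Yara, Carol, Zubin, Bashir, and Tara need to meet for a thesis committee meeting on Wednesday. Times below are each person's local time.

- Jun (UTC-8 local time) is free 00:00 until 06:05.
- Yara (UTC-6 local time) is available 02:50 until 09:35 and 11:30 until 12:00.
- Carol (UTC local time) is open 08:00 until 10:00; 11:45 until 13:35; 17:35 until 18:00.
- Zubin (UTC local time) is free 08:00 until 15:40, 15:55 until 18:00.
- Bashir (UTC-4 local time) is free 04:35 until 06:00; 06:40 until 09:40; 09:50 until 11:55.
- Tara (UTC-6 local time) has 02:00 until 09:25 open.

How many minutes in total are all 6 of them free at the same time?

Jun in UTC: 08:00-14:05 (add 8h to convert from UTC-8).
Yara in UTC: 08:50-15:35, 17:30-18:00 (add 6h to convert from UTC-6).
Carol in UTC: 08:00-10:00, 11:45-13:35, 17:35-18:00.
Zubin in UTC: 08:00-15:40, 15:55-18:00.
Bashir in UTC: 08:35-10:00, 10:40-13:40, 13:50-15:55 (add 4h to convert from UTC-4).
Tara in UTC: 08:00-15:25 (add 6h to convert from UTC-6).
Jun ∩ Yara: 08:50-14:05.
Jun ∩ Yara ∩ Carol: 08:50-10:00, 11:45-13:35.
Jun ∩ Yara ∩ Carol ∩ Zubin: 08:50-10:00, 11:45-13:35.
Jun ∩ Yara ∩ Carol ∩ Zubin ∩ Bashir: 08:50-10:00, 11:45-13:35.
Jun ∩ Yara ∩ Carol ∩ Zubin ∩ Bashir ∩ Tara: 08:50-10:00, 11:45-13:35.
Summing the common windows: 70 + 110 = 180 minutes.

180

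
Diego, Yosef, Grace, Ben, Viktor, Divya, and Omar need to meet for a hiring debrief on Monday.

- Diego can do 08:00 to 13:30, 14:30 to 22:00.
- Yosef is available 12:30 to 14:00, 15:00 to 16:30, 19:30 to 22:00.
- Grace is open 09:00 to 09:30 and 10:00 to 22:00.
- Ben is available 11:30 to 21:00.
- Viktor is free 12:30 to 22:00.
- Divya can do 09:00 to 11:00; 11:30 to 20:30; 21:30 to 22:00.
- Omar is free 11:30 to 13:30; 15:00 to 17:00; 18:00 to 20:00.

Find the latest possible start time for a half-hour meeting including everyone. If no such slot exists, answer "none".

Diego ∩ Yosef: 12:30-13:30, 15:00-16:30, 19:30-22:00.
Diego ∩ Yosef ∩ Grace: 12:30-13:30, 15:00-16:30, 19:30-22:00.
Diego ∩ Yosef ∩ Grace ∩ Ben: 12:30-13:30, 15:00-16:30, 19:30-21:00.
Diego ∩ Yosef ∩ Grace ∩ Ben ∩ Viktor: 12:30-13:30, 15:00-16:30, 19:30-21:00.
Diego ∩ Yosef ∩ Grace ∩ Ben ∩ Viktor ∩ Divya: 12:30-13:30, 15:00-16:30, 19:30-20:30.
Diego ∩ Yosef ∩ Grace ∩ Ben ∩ Viktor ∩ Divya ∩ Omar: 12:30-13:30, 15:00-16:30, 19:30-20:00.
The last common window of at least 30 minutes is 19:30-20:00; a 30-minute meeting can start as late as 19:30 and still end by 20:00.

19:30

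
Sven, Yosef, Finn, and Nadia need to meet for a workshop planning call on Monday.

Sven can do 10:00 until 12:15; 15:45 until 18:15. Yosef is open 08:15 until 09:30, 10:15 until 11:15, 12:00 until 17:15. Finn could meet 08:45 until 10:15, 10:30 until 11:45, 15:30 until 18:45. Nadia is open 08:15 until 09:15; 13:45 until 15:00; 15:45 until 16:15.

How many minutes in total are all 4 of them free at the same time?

30

Sven ∩ Yosef: 10:15-11:15, 12:00-12:15, 15:45-17:15.
Sven ∩ Yosef ∩ Finn: 10:30-11:15, 15:45-17:15.
Sven ∩ Yosef ∩ Finn ∩ Nadia: 15:45-16:15.
That's a single block of 30 minutes.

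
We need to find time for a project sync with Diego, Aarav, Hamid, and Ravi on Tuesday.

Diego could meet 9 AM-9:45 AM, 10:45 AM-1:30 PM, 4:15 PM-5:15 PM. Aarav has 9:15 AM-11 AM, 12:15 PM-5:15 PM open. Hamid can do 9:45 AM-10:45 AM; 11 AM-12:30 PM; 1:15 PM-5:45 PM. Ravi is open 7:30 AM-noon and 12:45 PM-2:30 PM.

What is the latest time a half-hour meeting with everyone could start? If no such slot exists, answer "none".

none

Diego ∩ Aarav: 09:15-09:45, 10:45-11:00, 12:15-13:30, 16:15-17:15.
Diego ∩ Aarav ∩ Hamid: 12:15-12:30, 13:15-13:30, 16:15-17:15.
Diego ∩ Aarav ∩ Hamid ∩ Ravi: 13:15-13:30.
No common window is at least 30 minutes long.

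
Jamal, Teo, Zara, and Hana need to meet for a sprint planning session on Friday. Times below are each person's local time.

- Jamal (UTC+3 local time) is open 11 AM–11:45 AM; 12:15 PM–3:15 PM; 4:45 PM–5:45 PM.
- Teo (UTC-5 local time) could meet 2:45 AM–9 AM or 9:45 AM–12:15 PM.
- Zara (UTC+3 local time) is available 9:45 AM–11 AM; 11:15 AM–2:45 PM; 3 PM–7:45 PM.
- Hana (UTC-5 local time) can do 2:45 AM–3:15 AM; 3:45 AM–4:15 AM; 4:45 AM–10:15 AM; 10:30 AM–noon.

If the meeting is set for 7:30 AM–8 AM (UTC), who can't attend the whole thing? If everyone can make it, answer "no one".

Hana, Jamal, Teo

Jamal in UTC: 08:00-08:45, 09:15-12:15, 13:45-14:45 (subtract 3h to convert from UTC+3).
Teo in UTC: 07:45-14:00, 14:45-17:15 (add 5h to convert from UTC-5).
Zara in UTC: 06:45-08:00, 08:15-11:45, 12:00-16:45 (subtract 3h to convert from UTC+3).
Hana in UTC: 07:45-08:15, 08:45-09:15, 09:45-15:15, 15:30-17:00 (add 5h to convert from UTC-5).
Jamal: not fully free for 07:30-08:00. Teo: not fully free for 07:30-08:00. Zara: free for 07:30-08:00. Hana: not fully free for 07:30-08:00.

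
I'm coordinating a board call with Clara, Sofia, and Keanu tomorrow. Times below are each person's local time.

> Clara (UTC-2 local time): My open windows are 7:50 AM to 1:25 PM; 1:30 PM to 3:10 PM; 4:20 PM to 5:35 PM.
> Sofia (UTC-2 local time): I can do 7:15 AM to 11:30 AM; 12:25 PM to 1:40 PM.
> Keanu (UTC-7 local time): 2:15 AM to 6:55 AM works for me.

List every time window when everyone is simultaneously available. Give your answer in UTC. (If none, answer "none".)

Clara in UTC: 09:50-15:25, 15:30-17:10, 18:20-19:35 (add 2h to convert from UTC-2).
Sofia in UTC: 09:15-13:30, 14:25-15:40 (add 2h to convert from UTC-2).
Keanu in UTC: 09:15-13:55 (add 7h to convert from UTC-7).
Clara ∩ Sofia: 09:50-13:30, 14:25-15:25, 15:30-15:40.
Clara ∩ Sofia ∩ Keanu: 09:50-13:30.

09:50-13:30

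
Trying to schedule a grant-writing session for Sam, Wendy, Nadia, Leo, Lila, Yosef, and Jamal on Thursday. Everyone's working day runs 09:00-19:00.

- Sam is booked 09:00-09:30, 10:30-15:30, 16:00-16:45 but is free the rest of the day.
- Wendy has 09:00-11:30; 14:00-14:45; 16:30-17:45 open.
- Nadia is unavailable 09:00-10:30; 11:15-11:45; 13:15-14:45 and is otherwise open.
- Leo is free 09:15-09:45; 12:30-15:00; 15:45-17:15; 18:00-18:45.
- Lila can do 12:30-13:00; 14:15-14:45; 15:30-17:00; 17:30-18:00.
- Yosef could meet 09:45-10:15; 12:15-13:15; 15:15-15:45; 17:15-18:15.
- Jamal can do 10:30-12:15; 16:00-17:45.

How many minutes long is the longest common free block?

Sam free: 09:30-10:30, 15:30-16:00, 16:45-19:00 (invert busy blocks within the working day).
Wendy free: 09:00-11:30, 14:00-14:45, 16:30-17:45.
Nadia free: 10:30-11:15, 11:45-13:15, 14:45-19:00 (invert busy blocks within the working day).
Leo free: 09:15-09:45, 12:30-15:00, 15:45-17:15, 18:00-18:45.
Lila free: 12:30-13:00, 14:15-14:45, 15:30-17:00, 17:30-18:00.
Yosef free: 09:45-10:15, 12:15-13:15, 15:15-15:45, 17:15-18:15.
Jamal free: 10:30-12:15, 16:00-17:45.
Sam ∩ Wendy: 09:30-10:30, 16:45-17:45.
Sam ∩ Wendy ∩ Nadia: 16:45-17:45.
Sam ∩ Wendy ∩ Nadia ∩ Leo: 16:45-17:15.
Sam ∩ Wendy ∩ Nadia ∩ Leo ∩ Lila: 16:45-17:00.
Sam ∩ Wendy ∩ Nadia ∩ Leo ∩ Lila ∩ Yosef: ∅.
Sam ∩ Wendy ∩ Nadia ∩ Leo ∩ Lila ∩ Yosef ∩ Jamal: ∅.
There is no time when everyone is free.
No common window exists, so the longest block is 0 minutes.

0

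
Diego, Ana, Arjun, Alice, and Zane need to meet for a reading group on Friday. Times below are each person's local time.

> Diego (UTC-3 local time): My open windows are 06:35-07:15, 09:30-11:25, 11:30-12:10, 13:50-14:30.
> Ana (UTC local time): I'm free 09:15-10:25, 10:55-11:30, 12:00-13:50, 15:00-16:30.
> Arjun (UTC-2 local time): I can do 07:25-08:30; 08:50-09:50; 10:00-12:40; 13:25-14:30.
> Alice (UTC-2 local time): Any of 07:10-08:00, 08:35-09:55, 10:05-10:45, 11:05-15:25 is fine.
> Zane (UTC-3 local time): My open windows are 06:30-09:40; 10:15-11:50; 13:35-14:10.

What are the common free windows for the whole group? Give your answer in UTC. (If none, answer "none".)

Diego in UTC: 09:35-10:15, 12:30-14:25, 14:30-15:10, 16:50-17:30 (add 3h to convert from UTC-3).
Ana in UTC: 09:15-10:25, 10:55-11:30, 12:00-13:50, 15:00-16:30.
Arjun in UTC: 09:25-10:30, 10:50-11:50, 12:00-14:40, 15:25-16:30 (add 2h to convert from UTC-2).
Alice in UTC: 09:10-10:00, 10:35-11:55, 12:05-12:45, 13:05-17:25 (add 2h to convert from UTC-2).
Zane in UTC: 09:30-12:40, 13:15-14:50, 16:35-17:10 (add 3h to convert from UTC-3).
Diego ∩ Ana: 09:35-10:15, 12:30-13:50, 15:00-15:10.
Diego ∩ Ana ∩ Arjun: 09:35-10:15, 12:30-13:50.
Diego ∩ Ana ∩ Arjun ∩ Alice: 09:35-10:00, 12:30-12:45, 13:05-13:50.
Diego ∩ Ana ∩ Arjun ∩ Alice ∩ Zane: 09:35-10:00, 12:30-12:40, 13:15-13:50.

09:35-10:00, 12:30-12:40, 13:15-13:50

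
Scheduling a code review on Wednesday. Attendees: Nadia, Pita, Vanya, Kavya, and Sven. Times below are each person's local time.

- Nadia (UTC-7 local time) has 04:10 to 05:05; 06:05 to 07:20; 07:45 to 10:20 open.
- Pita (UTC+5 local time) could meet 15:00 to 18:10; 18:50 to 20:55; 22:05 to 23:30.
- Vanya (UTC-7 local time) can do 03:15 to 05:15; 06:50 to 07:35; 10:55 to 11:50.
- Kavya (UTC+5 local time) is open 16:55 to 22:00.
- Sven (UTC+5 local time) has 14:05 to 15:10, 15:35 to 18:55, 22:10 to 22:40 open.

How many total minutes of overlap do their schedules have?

Nadia in UTC: 11:10-12:05, 13:05-14:20, 14:45-17:20 (add 7h to convert from UTC-7).
Pita in UTC: 10:00-13:10, 13:50-15:55, 17:05-18:30 (subtract 5h to convert from UTC+5).
Vanya in UTC: 10:15-12:15, 13:50-14:35, 17:55-18:50 (add 7h to convert from UTC-7).
Kavya in UTC: 11:55-17:00 (subtract 5h to convert from UTC+5).
Sven in UTC: 09:05-10:10, 10:35-13:55, 17:10-17:40 (subtract 5h to convert from UTC+5).
Nadia ∩ Pita: 11:10-12:05, 13:05-13:10, 13:50-14:20, 14:45-15:55, 17:05-17:20.
Nadia ∩ Pita ∩ Vanya: 11:10-12:05, 13:50-14:20.
Nadia ∩ Pita ∩ Vanya ∩ Kavya: 11:55-12:05, 13:50-14:20.
Nadia ∩ Pita ∩ Vanya ∩ Kavya ∩ Sven: 11:55-12:05, 13:50-13:55.
Summing the common windows: 10 + 5 = 15 minutes.

15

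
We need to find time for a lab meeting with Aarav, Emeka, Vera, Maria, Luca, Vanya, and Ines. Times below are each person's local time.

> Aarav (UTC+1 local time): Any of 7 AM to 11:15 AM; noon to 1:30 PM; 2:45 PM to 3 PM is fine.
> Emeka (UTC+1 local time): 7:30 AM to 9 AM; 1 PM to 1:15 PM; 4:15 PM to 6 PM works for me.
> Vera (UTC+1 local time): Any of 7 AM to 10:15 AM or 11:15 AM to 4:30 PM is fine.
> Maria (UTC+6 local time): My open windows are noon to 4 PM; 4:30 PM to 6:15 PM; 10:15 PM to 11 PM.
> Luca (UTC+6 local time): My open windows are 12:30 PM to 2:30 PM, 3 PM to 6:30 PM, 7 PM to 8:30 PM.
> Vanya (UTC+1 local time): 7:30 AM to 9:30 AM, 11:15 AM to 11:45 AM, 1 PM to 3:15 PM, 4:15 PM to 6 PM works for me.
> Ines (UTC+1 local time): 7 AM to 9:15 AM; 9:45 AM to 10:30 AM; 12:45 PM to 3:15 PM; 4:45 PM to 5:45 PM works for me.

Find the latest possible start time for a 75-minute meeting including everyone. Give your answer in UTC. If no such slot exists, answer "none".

Aarav in UTC: 06:00-10:15, 11:00-12:30, 13:45-14:00 (subtract 1h to convert from UTC+1).
Emeka in UTC: 06:30-08:00, 12:00-12:15, 15:15-17:00 (subtract 1h to convert from UTC+1).
Vera in UTC: 06:00-09:15, 10:15-15:30 (subtract 1h to convert from UTC+1).
Maria in UTC: 06:00-10:00, 10:30-12:15, 16:15-17:00 (subtract 6h to convert from UTC+6).
Luca in UTC: 06:30-08:30, 09:00-12:30, 13:00-14:30 (subtract 6h to convert from UTC+6).
Vanya in UTC: 06:30-08:30, 10:15-10:45, 12:00-14:15, 15:15-17:00 (subtract 1h to convert from UTC+1).
Ines in UTC: 06:00-08:15, 08:45-09:30, 11:45-14:15, 15:45-16:45 (subtract 1h to convert from UTC+1).
Aarav ∩ Emeka: 06:30-08:00, 12:00-12:15.
Aarav ∩ Emeka ∩ Vera: 06:30-08:00, 12:00-12:15.
Aarav ∩ Emeka ∩ Vera ∩ Maria: 06:30-08:00, 12:00-12:15.
Aarav ∩ Emeka ∩ Vera ∩ Maria ∩ Luca: 06:30-08:00, 12:00-12:15.
Aarav ∩ Emeka ∩ Vera ∩ Maria ∩ Luca ∩ Vanya: 06:30-08:00, 12:00-12:15.
Aarav ∩ Emeka ∩ Vera ∩ Maria ∩ Luca ∩ Vanya ∩ Ines: 06:30-08:00, 12:00-12:15.
The last common window of at least 75 minutes is 06:30-08:00; a 75-minute meeting can start as late as 06:45 and still end by 08:00.

06:45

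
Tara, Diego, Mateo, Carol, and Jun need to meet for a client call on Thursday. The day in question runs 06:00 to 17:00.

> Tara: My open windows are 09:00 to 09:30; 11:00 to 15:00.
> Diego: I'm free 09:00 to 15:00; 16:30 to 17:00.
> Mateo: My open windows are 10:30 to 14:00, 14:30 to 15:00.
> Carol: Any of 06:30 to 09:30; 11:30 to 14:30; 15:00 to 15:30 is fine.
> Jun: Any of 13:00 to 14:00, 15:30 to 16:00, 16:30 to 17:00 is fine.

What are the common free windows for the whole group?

Tara ∩ Diego: 09:00-09:30, 11:00-15:00.
Tara ∩ Diego ∩ Mateo: 11:00-14:00, 14:30-15:00.
Tara ∩ Diego ∩ Mateo ∩ Carol: 11:30-14:00.
Tara ∩ Diego ∩ Mateo ∩ Carol ∩ Jun: 13:00-14:00.
So the common availability across everyone is 13:00-14:00.

13:00-14:00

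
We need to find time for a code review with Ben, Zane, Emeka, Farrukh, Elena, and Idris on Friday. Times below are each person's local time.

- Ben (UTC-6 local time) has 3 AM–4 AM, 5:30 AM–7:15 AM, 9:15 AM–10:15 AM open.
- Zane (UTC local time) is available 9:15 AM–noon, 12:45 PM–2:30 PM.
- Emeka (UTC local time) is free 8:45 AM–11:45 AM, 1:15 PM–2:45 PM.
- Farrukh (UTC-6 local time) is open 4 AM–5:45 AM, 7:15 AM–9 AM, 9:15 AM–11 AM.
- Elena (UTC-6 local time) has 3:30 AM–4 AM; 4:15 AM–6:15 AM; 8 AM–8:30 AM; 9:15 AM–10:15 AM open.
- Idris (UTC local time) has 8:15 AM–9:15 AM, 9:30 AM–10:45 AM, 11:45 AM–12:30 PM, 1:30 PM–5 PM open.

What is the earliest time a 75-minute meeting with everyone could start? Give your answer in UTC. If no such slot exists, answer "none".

Ben in UTC: 09:00-10:00, 11:30-13:15, 15:15-16:15 (add 6h to convert from UTC-6).
Zane in UTC: 09:15-12:00, 12:45-14:30.
Emeka in UTC: 08:45-11:45, 13:15-14:45.
Farrukh in UTC: 10:00-11:45, 13:15-15:00, 15:15-17:00 (add 6h to convert from UTC-6).
Elena in UTC: 09:30-10:00, 10:15-12:15, 14:00-14:30, 15:15-16:15 (add 6h to convert from UTC-6).
Idris in UTC: 08:15-09:15, 09:30-10:45, 11:45-12:30, 13:30-17:00.
Ben ∩ Zane: 09:15-10:00, 11:30-12:00, 12:45-13:15.
Ben ∩ Zane ∩ Emeka: 09:15-10:00, 11:30-11:45.
Ben ∩ Zane ∩ Emeka ∩ Farrukh: 11:30-11:45.
Ben ∩ Zane ∩ Emeka ∩ Farrukh ∩ Elena: 11:30-11:45.
Ben ∩ Zane ∩ Emeka ∩ Farrukh ∩ Elena ∩ Idris: ∅.
There is no time when everyone is free.
No common window is at least 75 minutes long.

none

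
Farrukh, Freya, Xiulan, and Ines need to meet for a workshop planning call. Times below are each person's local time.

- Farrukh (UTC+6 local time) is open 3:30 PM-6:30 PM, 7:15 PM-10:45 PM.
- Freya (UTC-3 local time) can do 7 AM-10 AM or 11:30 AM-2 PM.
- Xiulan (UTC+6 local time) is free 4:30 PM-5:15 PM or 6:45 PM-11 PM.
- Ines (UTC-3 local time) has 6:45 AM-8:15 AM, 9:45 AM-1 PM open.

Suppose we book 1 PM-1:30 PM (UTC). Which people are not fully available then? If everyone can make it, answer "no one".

Farrukh in UTC: 09:30-12:30, 13:15-16:45 (subtract 6h to convert from UTC+6).
Freya in UTC: 10:00-13:00, 14:30-17:00 (add 3h to convert from UTC-3).
Xiulan in UTC: 10:30-11:15, 12:45-17:00 (subtract 6h to convert from UTC+6).
Ines in UTC: 09:45-11:15, 12:45-16:00 (add 3h to convert from UTC-3).
Farrukh: not fully free for 13:00-13:30. Freya: not fully free for 13:00-13:30. Xiulan: free for 13:00-13:30. Ines: free for 13:00-13:30.

Farrukh, Freya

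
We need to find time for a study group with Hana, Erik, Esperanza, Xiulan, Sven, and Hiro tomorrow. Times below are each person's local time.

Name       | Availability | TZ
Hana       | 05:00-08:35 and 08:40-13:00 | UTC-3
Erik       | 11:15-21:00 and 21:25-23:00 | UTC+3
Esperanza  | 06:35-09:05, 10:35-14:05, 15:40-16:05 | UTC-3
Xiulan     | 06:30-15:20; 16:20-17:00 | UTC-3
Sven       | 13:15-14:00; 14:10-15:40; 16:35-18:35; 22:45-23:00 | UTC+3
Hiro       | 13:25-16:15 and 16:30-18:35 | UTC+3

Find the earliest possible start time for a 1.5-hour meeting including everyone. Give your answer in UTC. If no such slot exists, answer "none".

Hana in UTC: 08:00-11:35, 11:40-16:00 (add 3h to convert from UTC-3).
Erik in UTC: 08:15-18:00, 18:25-20:00 (subtract 3h to convert from UTC+3).
Esperanza in UTC: 09:35-12:05, 13:35-17:05, 18:40-19:05 (add 3h to convert from UTC-3).
Xiulan in UTC: 09:30-18:20, 19:20-20:00 (add 3h to convert from UTC-3).
Sven in UTC: 10:15-11:00, 11:10-12:40, 13:35-15:35, 19:45-20:00 (subtract 3h to convert from UTC+3).
Hiro in UTC: 10:25-13:15, 13:30-15:35 (subtract 3h to convert from UTC+3).
Hana ∩ Erik: 08:15-11:35, 11:40-16:00.
Hana ∩ Erik ∩ Esperanza: 09:35-11:35, 11:40-12:05, 13:35-16:00.
Hana ∩ Erik ∩ Esperanza ∩ Xiulan: 09:35-11:35, 11:40-12:05, 13:35-16:00.
Hana ∩ Erik ∩ Esperanza ∩ Xiulan ∩ Sven: 10:15-11:00, 11:10-11:35, 11:40-12:05, 13:35-15:35.
Hana ∩ Erik ∩ Esperanza ∩ Xiulan ∩ Sven ∩ Hiro: 10:25-11:00, 11:10-11:35, 11:40-12:05, 13:35-15:35.
The first common window of at least 90 minutes is 13:35-15:35, so the earliest start is 13:35.

13:35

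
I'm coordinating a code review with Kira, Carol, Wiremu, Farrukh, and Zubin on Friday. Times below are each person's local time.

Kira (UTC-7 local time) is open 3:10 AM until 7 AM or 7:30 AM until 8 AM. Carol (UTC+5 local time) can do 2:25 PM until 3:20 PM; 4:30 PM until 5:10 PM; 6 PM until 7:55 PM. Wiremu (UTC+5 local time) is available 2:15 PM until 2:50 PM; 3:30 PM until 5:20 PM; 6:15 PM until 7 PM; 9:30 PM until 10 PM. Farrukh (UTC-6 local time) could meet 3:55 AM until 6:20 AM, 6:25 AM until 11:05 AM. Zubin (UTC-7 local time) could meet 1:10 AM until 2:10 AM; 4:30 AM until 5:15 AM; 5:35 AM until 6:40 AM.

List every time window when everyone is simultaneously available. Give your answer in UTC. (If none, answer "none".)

Kira in UTC: 10:10-14:00, 14:30-15:00 (add 7h to convert from UTC-7).
Carol in UTC: 09:25-10:20, 11:30-12:10, 13:00-14:55 (subtract 5h to convert from UTC+5).
Wiremu in UTC: 09:15-09:50, 10:30-12:20, 13:15-14:00, 16:30-17:00 (subtract 5h to convert from UTC+5).
Farrukh in UTC: 09:55-12:20, 12:25-17:05 (add 6h to convert from UTC-6).
Zubin in UTC: 08:10-09:10, 11:30-12:15, 12:35-13:40 (add 7h to convert from UTC-7).
Kira ∩ Carol: 10:10-10:20, 11:30-12:10, 13:00-14:00, 14:30-14:55.
Kira ∩ Carol ∩ Wiremu: 11:30-12:10, 13:15-14:00.
Kira ∩ Carol ∩ Wiremu ∩ Farrukh: 11:30-12:10, 13:15-14:00.
Kira ∩ Carol ∩ Wiremu ∩ Farrukh ∩ Zubin: 11:30-12:10, 13:15-13:40.
Those are the intersection windows.

11:30-12:10, 13:15-13:40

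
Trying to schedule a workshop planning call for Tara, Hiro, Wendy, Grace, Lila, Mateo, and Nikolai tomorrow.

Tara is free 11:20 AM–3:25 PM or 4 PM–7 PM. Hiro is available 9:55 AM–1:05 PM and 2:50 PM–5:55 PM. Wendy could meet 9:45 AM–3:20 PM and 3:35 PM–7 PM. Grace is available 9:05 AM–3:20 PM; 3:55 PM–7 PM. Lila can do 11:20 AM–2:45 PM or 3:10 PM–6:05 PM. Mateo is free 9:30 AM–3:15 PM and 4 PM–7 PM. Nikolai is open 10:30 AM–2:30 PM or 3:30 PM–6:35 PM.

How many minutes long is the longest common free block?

Tara ∩ Hiro: 11:20-13:05, 14:50-15:25, 16:00-17:55.
Tara ∩ Hiro ∩ Wendy: 11:20-13:05, 14:50-15:20, 16:00-17:55.
Tara ∩ Hiro ∩ Wendy ∩ Grace: 11:20-13:05, 14:50-15:20, 16:00-17:55.
Tara ∩ Hiro ∩ Wendy ∩ Grace ∩ Lila: 11:20-13:05, 15:10-15:20, 16:00-17:55.
Tara ∩ Hiro ∩ Wendy ∩ Grace ∩ Lila ∩ Mateo: 11:20-13:05, 15:10-15:15, 16:00-17:55.
Tara ∩ Hiro ∩ Wendy ∩ Grace ∩ Lila ∩ Mateo ∩ Nikolai: 11:20-13:05, 16:00-17:55.
Those are the intersection windows.
The longest is 16:00-17:55 at 115 minutes.

115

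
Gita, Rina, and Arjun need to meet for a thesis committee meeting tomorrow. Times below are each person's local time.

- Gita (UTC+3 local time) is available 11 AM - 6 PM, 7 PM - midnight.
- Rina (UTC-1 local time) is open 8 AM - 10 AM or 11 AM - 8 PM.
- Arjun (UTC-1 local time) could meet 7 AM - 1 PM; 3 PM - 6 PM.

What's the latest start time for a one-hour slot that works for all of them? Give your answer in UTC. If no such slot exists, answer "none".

Gita in UTC: 08:00-15:00, 16:00-21:00 (subtract 3h to convert from UTC+3).
Rina in UTC: 09:00-11:00, 12:00-21:00 (add 1h to convert from UTC-1).
Arjun in UTC: 08:00-14:00, 16:00-19:00 (add 1h to convert from UTC-1).
Gita ∩ Rina: 09:00-11:00, 12:00-15:00, 16:00-21:00.
Gita ∩ Rina ∩ Arjun: 09:00-11:00, 12:00-14:00, 16:00-19:00.
So the common availability across everyone is 09:00-11:00, 12:00-14:00, 16:00-19:00.
The last common window of at least 60 minutes is 16:00-19:00; a 60-minute meeting can start as late as 18:00 and still end by 19:00.

18:00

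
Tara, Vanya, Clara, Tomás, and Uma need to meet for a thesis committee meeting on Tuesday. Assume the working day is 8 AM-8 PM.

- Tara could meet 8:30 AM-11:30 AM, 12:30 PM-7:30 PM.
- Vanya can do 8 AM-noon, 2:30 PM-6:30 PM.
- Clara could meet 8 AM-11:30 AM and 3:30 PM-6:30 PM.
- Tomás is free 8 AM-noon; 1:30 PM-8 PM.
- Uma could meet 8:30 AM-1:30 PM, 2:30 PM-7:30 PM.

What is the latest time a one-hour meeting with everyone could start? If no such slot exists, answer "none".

17:30

Tara ∩ Vanya: 08:30-11:30, 14:30-18:30.
Tara ∩ Vanya ∩ Clara: 08:30-11:30, 15:30-18:30.
Tara ∩ Vanya ∩ Clara ∩ Tomás: 08:30-11:30, 15:30-18:30.
Tara ∩ Vanya ∩ Clara ∩ Tomás ∩ Uma: 08:30-11:30, 15:30-18:30.
The last common window of at least 60 minutes is 15:30-18:30; a 60-minute meeting can start as late as 17:30 and still end by 18:30.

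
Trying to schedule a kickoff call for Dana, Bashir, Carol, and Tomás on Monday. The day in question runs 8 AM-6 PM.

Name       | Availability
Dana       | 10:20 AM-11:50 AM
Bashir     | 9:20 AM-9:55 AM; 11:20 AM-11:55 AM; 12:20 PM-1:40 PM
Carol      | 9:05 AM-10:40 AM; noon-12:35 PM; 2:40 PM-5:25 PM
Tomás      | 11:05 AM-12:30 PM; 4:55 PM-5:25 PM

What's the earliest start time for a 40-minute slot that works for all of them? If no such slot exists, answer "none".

none

Dana ∩ Bashir: 11:20-11:50.
Dana ∩ Bashir ∩ Carol: ∅.
Dana ∩ Bashir ∩ Carol ∩ Tomás: ∅.
There is no time when everyone is free.
No common window is at least 40 minutes long.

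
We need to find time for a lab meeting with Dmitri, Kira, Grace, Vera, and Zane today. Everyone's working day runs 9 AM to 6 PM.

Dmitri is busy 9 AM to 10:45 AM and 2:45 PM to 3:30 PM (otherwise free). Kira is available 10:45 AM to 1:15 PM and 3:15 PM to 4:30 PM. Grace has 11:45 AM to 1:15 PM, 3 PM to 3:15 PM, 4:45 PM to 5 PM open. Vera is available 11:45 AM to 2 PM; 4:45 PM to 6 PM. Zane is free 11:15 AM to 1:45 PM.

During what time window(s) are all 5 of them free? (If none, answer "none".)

11:45-13:15

Dmitri free: 10:45-14:45, 15:30-18:00 (invert busy blocks within the working day).
Kira free: 10:45-13:15, 15:15-16:30.
Grace free: 11:45-13:15, 15:00-15:15, 16:45-17:00.
Vera free: 11:45-14:00, 16:45-18:00.
Zane free: 11:15-13:45.
Dmitri ∩ Kira: 10:45-13:15, 15:30-16:30.
Dmitri ∩ Kira ∩ Grace: 11:45-13:15.
Dmitri ∩ Kira ∩ Grace ∩ Vera: 11:45-13:15.
Dmitri ∩ Kira ∩ Grace ∩ Vera ∩ Zane: 11:45-13:15.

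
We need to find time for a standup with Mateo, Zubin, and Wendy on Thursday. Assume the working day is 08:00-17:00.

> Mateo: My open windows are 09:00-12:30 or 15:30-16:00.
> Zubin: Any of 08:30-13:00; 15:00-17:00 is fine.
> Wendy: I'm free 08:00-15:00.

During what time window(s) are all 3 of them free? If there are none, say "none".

09:00-12:30

Mateo ∩ Zubin: 09:00-12:30, 15:30-16:00.
Mateo ∩ Zubin ∩ Wendy: 09:00-12:30.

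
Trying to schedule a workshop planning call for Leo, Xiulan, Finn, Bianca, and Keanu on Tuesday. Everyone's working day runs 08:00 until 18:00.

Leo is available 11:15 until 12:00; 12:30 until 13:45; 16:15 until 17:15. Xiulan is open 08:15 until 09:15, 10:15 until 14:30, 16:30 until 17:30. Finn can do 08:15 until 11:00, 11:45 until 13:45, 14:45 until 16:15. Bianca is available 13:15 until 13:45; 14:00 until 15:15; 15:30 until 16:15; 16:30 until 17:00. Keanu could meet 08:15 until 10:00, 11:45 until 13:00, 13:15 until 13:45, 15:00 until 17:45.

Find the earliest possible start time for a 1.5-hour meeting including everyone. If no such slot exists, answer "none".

Leo ∩ Xiulan: 11:15-12:00, 12:30-13:45, 16:30-17:15.
Leo ∩ Xiulan ∩ Finn: 11:45-12:00, 12:30-13:45.
Leo ∩ Xiulan ∩ Finn ∩ Bianca: 13:15-13:45.
Leo ∩ Xiulan ∩ Finn ∩ Bianca ∩ Keanu: 13:15-13:45.
No common window is at least 90 minutes long.

none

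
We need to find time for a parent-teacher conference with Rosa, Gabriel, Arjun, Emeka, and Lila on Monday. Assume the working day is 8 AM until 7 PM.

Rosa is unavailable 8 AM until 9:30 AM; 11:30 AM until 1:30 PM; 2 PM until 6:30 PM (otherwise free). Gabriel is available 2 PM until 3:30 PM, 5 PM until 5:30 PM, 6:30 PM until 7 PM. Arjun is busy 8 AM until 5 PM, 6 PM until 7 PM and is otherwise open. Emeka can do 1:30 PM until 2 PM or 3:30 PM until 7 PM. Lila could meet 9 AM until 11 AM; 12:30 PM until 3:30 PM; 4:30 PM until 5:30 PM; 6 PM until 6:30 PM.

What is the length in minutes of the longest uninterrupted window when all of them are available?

Rosa free: 09:30-11:30, 13:30-14:00, 18:30-19:00 (invert busy blocks within the working day).
Gabriel free: 14:00-15:30, 17:00-17:30, 18:30-19:00.
Arjun free: 17:00-18:00 (invert busy blocks within the working day).
Emeka free: 13:30-14:00, 15:30-19:00.
Lila free: 09:00-11:00, 12:30-15:30, 16:30-17:30, 18:00-18:30.
Rosa ∩ Gabriel: 18:30-19:00.
Rosa ∩ Gabriel ∩ Arjun: ∅.
Rosa ∩ Gabriel ∩ Arjun ∩ Emeka: ∅.
Rosa ∩ Gabriel ∩ Arjun ∩ Emeka ∩ Lila: ∅.
There is no time when everyone is free.
No common window exists, so the longest block is 0 minutes.

0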